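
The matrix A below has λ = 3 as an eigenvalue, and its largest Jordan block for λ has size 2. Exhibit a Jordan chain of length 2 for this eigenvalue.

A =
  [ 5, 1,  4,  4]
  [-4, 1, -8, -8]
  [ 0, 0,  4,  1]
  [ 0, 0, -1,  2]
A Jordan chain for λ = 3 of length 2:
v_1 = (2, -4, 0, 0)ᵀ
v_2 = (1, 0, 0, 0)ᵀ

Let N = A − (3)·I. We want v_2 with N^2 v_2 = 0 but N^1 v_2 ≠ 0; then v_{j-1} := N · v_j for j = 2, …, 2.

Pick v_2 = (1, 0, 0, 0)ᵀ.
Then v_1 = N · v_2 = (2, -4, 0, 0)ᵀ.

Sanity check: (A − (3)·I) v_1 = (0, 0, 0, 0)ᵀ = 0. ✓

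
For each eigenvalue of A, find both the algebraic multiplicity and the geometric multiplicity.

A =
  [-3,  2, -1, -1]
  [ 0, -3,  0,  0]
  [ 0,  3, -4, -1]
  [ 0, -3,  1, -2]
λ = -3: alg = 4, geom = 2

Step 1 — factor the characteristic polynomial to read off the algebraic multiplicities:
  χ_A(x) = (x + 3)^4

Step 2 — compute geometric multiplicities via the rank-nullity identity g(λ) = n − rank(A − λI):
  rank(A − (-3)·I) = 2, so dim ker(A − (-3)·I) = n − 2 = 2

Summary:
  λ = -3: algebraic multiplicity = 4, geometric multiplicity = 2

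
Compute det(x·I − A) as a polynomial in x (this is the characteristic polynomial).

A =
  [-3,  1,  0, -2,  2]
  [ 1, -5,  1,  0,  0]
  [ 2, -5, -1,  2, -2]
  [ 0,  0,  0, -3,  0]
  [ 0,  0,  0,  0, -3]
x^5 + 15*x^4 + 90*x^3 + 270*x^2 + 405*x + 243

Expanding det(x·I − A) (e.g. by cofactor expansion or by noting that A is similar to its Jordan form J, which has the same characteristic polynomial as A) gives
  χ_A(x) = x^5 + 15*x^4 + 90*x^3 + 270*x^2 + 405*x + 243
which factors as (x + 3)^5. The eigenvalues (with algebraic multiplicities) are λ = -3 with multiplicity 5.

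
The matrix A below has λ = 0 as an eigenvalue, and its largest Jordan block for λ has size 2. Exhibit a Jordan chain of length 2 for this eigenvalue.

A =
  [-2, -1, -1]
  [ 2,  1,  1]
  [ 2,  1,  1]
A Jordan chain for λ = 0 of length 2:
v_1 = (-2, 2, 2)ᵀ
v_2 = (1, 0, 0)ᵀ

Let N = A − (0)·I. We want v_2 with N^2 v_2 = 0 but N^1 v_2 ≠ 0; then v_{j-1} := N · v_j for j = 2, …, 2.

Pick v_2 = (1, 0, 0)ᵀ.
Then v_1 = N · v_2 = (-2, 2, 2)ᵀ.

Sanity check: (A − (0)·I) v_1 = (0, 0, 0)ᵀ = 0. ✓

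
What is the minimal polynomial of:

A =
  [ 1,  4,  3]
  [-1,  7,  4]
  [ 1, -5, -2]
x^3 - 6*x^2 + 12*x - 8

The characteristic polynomial is χ_A(x) = (x - 2)^3, so the eigenvalues are known. The minimal polynomial is
  m_A(x) = Π_λ (x − λ)^{k_λ}
where k_λ is the size of the *largest* Jordan block for λ (equivalently, the smallest k with (A − λI)^k v = 0 for every generalised eigenvector v of λ).

  λ = 2: largest Jordan block has size 3, contributing (x − 2)^3

So m_A(x) = (x - 2)^3 = x^3 - 6*x^2 + 12*x - 8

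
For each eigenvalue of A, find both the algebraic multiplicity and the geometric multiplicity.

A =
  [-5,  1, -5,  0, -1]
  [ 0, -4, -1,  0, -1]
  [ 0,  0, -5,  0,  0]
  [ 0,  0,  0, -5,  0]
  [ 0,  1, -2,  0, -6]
λ = -5: alg = 5, geom = 3

Step 1 — factor the characteristic polynomial to read off the algebraic multiplicities:
  χ_A(x) = (x + 5)^5

Step 2 — compute geometric multiplicities via the rank-nullity identity g(λ) = n − rank(A − λI):
  rank(A − (-5)·I) = 2, so dim ker(A − (-5)·I) = n − 2 = 3

Summary:
  λ = -5: algebraic multiplicity = 5, geometric multiplicity = 3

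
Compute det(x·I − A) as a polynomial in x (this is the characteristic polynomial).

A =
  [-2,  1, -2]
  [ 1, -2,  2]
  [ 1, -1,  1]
x^3 + 3*x^2 + 3*x + 1

Expanding det(x·I − A) (e.g. by cofactor expansion or by noting that A is similar to its Jordan form J, which has the same characteristic polynomial as A) gives
  χ_A(x) = x^3 + 3*x^2 + 3*x + 1
which factors as (x + 1)^3. The eigenvalues (with algebraic multiplicities) are λ = -1 with multiplicity 3.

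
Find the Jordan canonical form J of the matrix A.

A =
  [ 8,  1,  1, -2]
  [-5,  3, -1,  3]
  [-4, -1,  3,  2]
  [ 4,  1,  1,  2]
J_3(4) ⊕ J_1(4)

The characteristic polynomial is
  det(x·I − A) = x^4 - 16*x^3 + 96*x^2 - 256*x + 256 = (x - 4)^4

Eigenvalues and multiplicities (the geometric multiplicity of λ is n − rank(A − λI), which equals the number of Jordan blocks for λ):
  λ = 4: algebraic multiplicity = 4, geometric multiplicity = 2

Determining the block sizes for each eigenvalue:
  λ = 4: with am = 4 and gm = 2, the partition is not yet determined (e.g. several partitions of 4 into 2 parts exist). Let N = A − (4)·I. Computing rank(N^1) = 2, rank(N^2) = 1, rank(N^3) = 0; the number of blocks of size ≥ j is rank(N^{j−1}) − rank(N^j), giving [2, 1, 1]. So we have 1 block(s) of size 3, 1 block(s) of size 1 → block sizes [3, 1]

Assembling the blocks gives a Jordan form
J =
  [4, 1, 0, 0]
  [0, 4, 1, 0]
  [0, 0, 4, 0]
  [0, 0, 0, 4]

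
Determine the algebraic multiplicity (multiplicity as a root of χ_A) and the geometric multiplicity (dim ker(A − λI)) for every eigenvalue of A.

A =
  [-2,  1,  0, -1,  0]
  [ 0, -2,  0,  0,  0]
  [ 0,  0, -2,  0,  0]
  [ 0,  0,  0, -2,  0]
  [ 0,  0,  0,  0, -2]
λ = -2: alg = 5, geom = 4

Step 1 — factor the characteristic polynomial to read off the algebraic multiplicities:
  χ_A(x) = (x + 2)^5

Step 2 — compute geometric multiplicities via the rank-nullity identity g(λ) = n − rank(A − λI):
  rank(A − (-2)·I) = 1, so dim ker(A − (-2)·I) = n − 1 = 4

Summary:
  λ = -2: algebraic multiplicity = 5, geometric multiplicity = 4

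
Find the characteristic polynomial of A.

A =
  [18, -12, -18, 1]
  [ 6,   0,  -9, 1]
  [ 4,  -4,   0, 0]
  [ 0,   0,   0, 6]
x^4 - 24*x^3 + 216*x^2 - 864*x + 1296

Expanding det(x·I − A) (e.g. by cofactor expansion or by noting that A is similar to its Jordan form J, which has the same characteristic polynomial as A) gives
  χ_A(x) = x^4 - 24*x^3 + 216*x^2 - 864*x + 1296
which factors as (x - 6)^4. The eigenvalues (with algebraic multiplicities) are λ = 6 with multiplicity 4.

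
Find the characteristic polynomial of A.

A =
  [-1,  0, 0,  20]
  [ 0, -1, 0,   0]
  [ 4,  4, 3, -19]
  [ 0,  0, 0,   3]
x^4 - 4*x^3 - 2*x^2 + 12*x + 9

Expanding det(x·I − A) (e.g. by cofactor expansion or by noting that A is similar to its Jordan form J, which has the same characteristic polynomial as A) gives
  χ_A(x) = x^4 - 4*x^3 - 2*x^2 + 12*x + 9
which factors as (x - 3)^2*(x + 1)^2. The eigenvalues (with algebraic multiplicities) are λ = -1 with multiplicity 2, λ = 3 with multiplicity 2.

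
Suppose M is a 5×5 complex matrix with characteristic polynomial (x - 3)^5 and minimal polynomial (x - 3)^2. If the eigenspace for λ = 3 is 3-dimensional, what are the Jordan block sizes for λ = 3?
Block sizes for λ = 3: [2, 2, 1]

Step 1 — from the characteristic polynomial, algebraic multiplicity of λ = 3 is 5. From dim ker(M − (3)·I) = 3, there are exactly 3 Jordan blocks for λ = 3.
Step 2 — from the minimal polynomial, the factor (x − 3)^2 tells us the largest block for λ = 3 has size 2.
Step 3 — with total size 5, 3 blocks, and largest block 2, the block sizes (in nonincreasing order) are [2, 2, 1].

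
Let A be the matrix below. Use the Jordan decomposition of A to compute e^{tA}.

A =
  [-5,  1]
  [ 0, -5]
e^{tA} =
  [exp(-5*t), t*exp(-5*t)]
  [0, exp(-5*t)]

Strategy: write A = P · J · P⁻¹ where J is a Jordan canonical form, so e^{tA} = P · e^{tJ} · P⁻¹, and e^{tJ} can be computed block-by-block.

A has Jordan form
J =
  [-5,  1]
  [ 0, -5]
(up to reordering of blocks).

Per-block formulas:
  For a 2×2 Jordan block J_2(-5): exp(t · J_2(-5)) = e^(-5t)·(I + t·N), where N is the 2×2 nilpotent shift.

After assembling e^{tJ} and conjugating by P, we get:

e^{tA} =
  [exp(-5*t), t*exp(-5*t)]
  [0, exp(-5*t)]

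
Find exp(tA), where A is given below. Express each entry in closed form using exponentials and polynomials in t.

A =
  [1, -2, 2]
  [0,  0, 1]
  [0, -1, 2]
e^{tA} =
  [exp(t), -2*t*exp(t), 2*t*exp(t)]
  [0, -t*exp(t) + exp(t), t*exp(t)]
  [0, -t*exp(t), t*exp(t) + exp(t)]

Strategy: write A = P · J · P⁻¹ where J is a Jordan canonical form, so e^{tA} = P · e^{tJ} · P⁻¹, and e^{tJ} can be computed block-by-block.

A has Jordan form
J =
  [1, 1, 0]
  [0, 1, 0]
  [0, 0, 1]
(up to reordering of blocks).

Per-block formulas:
  For a 2×2 Jordan block J_2(1): exp(t · J_2(1)) = e^(1t)·(I + t·N), where N is the 2×2 nilpotent shift.
  For a 1×1 block at λ = 1: exp(t · [1]) = [e^(1t)].

After assembling e^{tJ} and conjugating by P, we get:

e^{tA} =
  [exp(t), -2*t*exp(t), 2*t*exp(t)]
  [0, -t*exp(t) + exp(t), t*exp(t)]
  [0, -t*exp(t), t*exp(t) + exp(t)]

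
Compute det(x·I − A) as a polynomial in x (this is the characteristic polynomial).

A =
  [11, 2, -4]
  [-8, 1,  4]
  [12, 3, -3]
x^3 - 9*x^2 + 27*x - 27

Expanding det(x·I − A) (e.g. by cofactor expansion or by noting that A is similar to its Jordan form J, which has the same characteristic polynomial as A) gives
  χ_A(x) = x^3 - 9*x^2 + 27*x - 27
which factors as (x - 3)^3. The eigenvalues (with algebraic multiplicities) are λ = 3 with multiplicity 3.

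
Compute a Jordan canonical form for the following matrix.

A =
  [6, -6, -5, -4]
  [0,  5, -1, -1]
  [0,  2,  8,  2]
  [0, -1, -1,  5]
J_2(6) ⊕ J_2(6)

The characteristic polynomial is
  det(x·I − A) = x^4 - 24*x^3 + 216*x^2 - 864*x + 1296 = (x - 6)^4

Eigenvalues and multiplicities (the geometric multiplicity of λ is n − rank(A − λI), which equals the number of Jordan blocks for λ):
  λ = 6: algebraic multiplicity = 4, geometric multiplicity = 2

Determining the block sizes for each eigenvalue:
  λ = 6: with am = 4 and gm = 2, the partition is not yet determined (e.g. several partitions of 4 into 2 parts exist). Let N = A − (6)·I. Computing rank(N^1) = 2, rank(N^2) = 0; the number of blocks of size ≥ j is rank(N^{j−1}) − rank(N^j), giving [2, 2]. So we have 2 block(s) of size 2 → block sizes [2, 2]

Assembling the blocks gives a Jordan form
J =
  [6, 1, 0, 0]
  [0, 6, 0, 0]
  [0, 0, 6, 1]
  [0, 0, 0, 6]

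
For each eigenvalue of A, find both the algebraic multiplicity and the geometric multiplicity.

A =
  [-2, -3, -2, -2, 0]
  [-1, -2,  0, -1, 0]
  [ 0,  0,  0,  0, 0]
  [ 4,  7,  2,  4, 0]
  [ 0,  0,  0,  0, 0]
λ = 0: alg = 5, geom = 3

Step 1 — factor the characteristic polynomial to read off the algebraic multiplicities:
  χ_A(x) = x^5

Step 2 — compute geometric multiplicities via the rank-nullity identity g(λ) = n − rank(A − λI):
  rank(A − (0)·I) = 2, so dim ker(A − (0)·I) = n − 2 = 3

Summary:
  λ = 0: algebraic multiplicity = 5, geometric multiplicity = 3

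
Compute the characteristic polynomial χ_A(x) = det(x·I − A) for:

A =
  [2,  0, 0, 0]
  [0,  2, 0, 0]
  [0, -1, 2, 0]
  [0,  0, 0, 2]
x^4 - 8*x^3 + 24*x^2 - 32*x + 16

Expanding det(x·I − A) (e.g. by cofactor expansion or by noting that A is similar to its Jordan form J, which has the same characteristic polynomial as A) gives
  χ_A(x) = x^4 - 8*x^3 + 24*x^2 - 32*x + 16
which factors as (x - 2)^4. The eigenvalues (with algebraic multiplicities) are λ = 2 with multiplicity 4.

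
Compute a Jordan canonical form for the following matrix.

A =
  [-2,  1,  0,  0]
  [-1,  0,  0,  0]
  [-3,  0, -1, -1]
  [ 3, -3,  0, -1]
J_2(-1) ⊕ J_2(-1)

The characteristic polynomial is
  det(x·I − A) = x^4 + 4*x^3 + 6*x^2 + 4*x + 1 = (x + 1)^4

Eigenvalues and multiplicities (the geometric multiplicity of λ is n − rank(A − λI), which equals the number of Jordan blocks for λ):
  λ = -1: algebraic multiplicity = 4, geometric multiplicity = 2

Determining the block sizes for each eigenvalue:
  λ = -1: with am = 4 and gm = 2, the partition is not yet determined (e.g. several partitions of 4 into 2 parts exist). Let N = A − (-1)·I. Computing rank(N^1) = 2, rank(N^2) = 0; the number of blocks of size ≥ j is rank(N^{j−1}) − rank(N^j), giving [2, 2]. So we have 2 block(s) of size 2 → block sizes [2, 2]

Assembling the blocks gives a Jordan form
J =
  [-1,  1,  0,  0]
  [ 0, -1,  0,  0]
  [ 0,  0, -1,  1]
  [ 0,  0,  0, -1]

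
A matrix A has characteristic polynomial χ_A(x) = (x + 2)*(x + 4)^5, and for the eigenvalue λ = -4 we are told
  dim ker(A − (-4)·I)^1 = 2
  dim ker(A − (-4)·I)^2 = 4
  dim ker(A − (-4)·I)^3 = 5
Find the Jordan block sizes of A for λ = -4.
Block sizes for λ = -4: [3, 2]

From the dimensions of kernels of powers, the number of Jordan blocks of size at least j is d_j − d_{j−1} where d_j = dim ker(N^j) (with d_0 = 0). Computing the differences gives [2, 2, 1].
The number of blocks of size exactly k is (#blocks of size ≥ k) − (#blocks of size ≥ k + 1), so the partition is: 1 block(s) of size 2, 1 block(s) of size 3.
In nonincreasing order the block sizes are [3, 2].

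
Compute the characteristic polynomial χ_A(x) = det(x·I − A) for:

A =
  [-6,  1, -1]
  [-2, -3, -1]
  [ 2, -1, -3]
x^3 + 12*x^2 + 48*x + 64

Expanding det(x·I − A) (e.g. by cofactor expansion or by noting that A is similar to its Jordan form J, which has the same characteristic polynomial as A) gives
  χ_A(x) = x^3 + 12*x^2 + 48*x + 64
which factors as (x + 4)^3. The eigenvalues (with algebraic multiplicities) are λ = -4 with multiplicity 3.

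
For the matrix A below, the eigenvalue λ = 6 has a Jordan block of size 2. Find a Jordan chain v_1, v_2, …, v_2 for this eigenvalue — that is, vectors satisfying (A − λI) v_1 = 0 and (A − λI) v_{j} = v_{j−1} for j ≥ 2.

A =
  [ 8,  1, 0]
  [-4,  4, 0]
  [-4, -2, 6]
A Jordan chain for λ = 6 of length 2:
v_1 = (2, -4, -4)ᵀ
v_2 = (1, 0, 0)ᵀ

Let N = A − (6)·I. We want v_2 with N^2 v_2 = 0 but N^1 v_2 ≠ 0; then v_{j-1} := N · v_j for j = 2, …, 2.

Pick v_2 = (1, 0, 0)ᵀ.
Then v_1 = N · v_2 = (2, -4, -4)ᵀ.

Sanity check: (A − (6)·I) v_1 = (0, 0, 0)ᵀ = 0. ✓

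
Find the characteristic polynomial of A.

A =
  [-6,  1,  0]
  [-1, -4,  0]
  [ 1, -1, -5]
x^3 + 15*x^2 + 75*x + 125

Expanding det(x·I − A) (e.g. by cofactor expansion or by noting that A is similar to its Jordan form J, which has the same characteristic polynomial as A) gives
  χ_A(x) = x^3 + 15*x^2 + 75*x + 125
which factors as (x + 5)^3. The eigenvalues (with algebraic multiplicities) are λ = -5 with multiplicity 3.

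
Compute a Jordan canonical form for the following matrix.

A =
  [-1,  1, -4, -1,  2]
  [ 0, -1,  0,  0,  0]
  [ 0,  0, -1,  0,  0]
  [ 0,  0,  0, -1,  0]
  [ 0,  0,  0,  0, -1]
J_2(-1) ⊕ J_1(-1) ⊕ J_1(-1) ⊕ J_1(-1)

The characteristic polynomial is
  det(x·I − A) = x^5 + 5*x^4 + 10*x^3 + 10*x^2 + 5*x + 1 = (x + 1)^5

Eigenvalues and multiplicities (the geometric multiplicity of λ is n − rank(A − λI), which equals the number of Jordan blocks for λ):
  λ = -1: algebraic multiplicity = 5, geometric multiplicity = 4

Determining the block sizes for each eigenvalue:
  λ = -1: 4 blocks summing to 5 forces exactly one block of size 2 and the rest size 1 → block sizes [2, 1, 1, 1]

Assembling the blocks gives a Jordan form
J =
  [-1,  1,  0,  0,  0]
  [ 0, -1,  0,  0,  0]
  [ 0,  0, -1,  0,  0]
  [ 0,  0,  0, -1,  0]
  [ 0,  0,  0,  0, -1]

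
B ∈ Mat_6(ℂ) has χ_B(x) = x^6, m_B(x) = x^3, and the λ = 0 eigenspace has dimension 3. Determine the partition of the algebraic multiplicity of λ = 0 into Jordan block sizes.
Block sizes for λ = 0: [3, 2, 1]

Step 1 — from the characteristic polynomial, algebraic multiplicity of λ = 0 is 6. From dim ker(B − (0)·I) = 3, there are exactly 3 Jordan blocks for λ = 0.
Step 2 — from the minimal polynomial, the factor (x − 0)^3 tells us the largest block for λ = 0 has size 3.
Step 3 — with total size 6, 3 blocks, and largest block 3, the block sizes (in nonincreasing order) are [3, 2, 1].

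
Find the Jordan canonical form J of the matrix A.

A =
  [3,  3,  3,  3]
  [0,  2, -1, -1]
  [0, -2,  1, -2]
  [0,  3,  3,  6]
J_2(3) ⊕ J_1(3) ⊕ J_1(3)

The characteristic polynomial is
  det(x·I − A) = x^4 - 12*x^3 + 54*x^2 - 108*x + 81 = (x - 3)^4

Eigenvalues and multiplicities (the geometric multiplicity of λ is n − rank(A − λI), which equals the number of Jordan blocks for λ):
  λ = 3: algebraic multiplicity = 4, geometric multiplicity = 3

Determining the block sizes for each eigenvalue:
  λ = 3: 3 blocks summing to 4 forces exactly one block of size 2 and the rest size 1 → block sizes [2, 1, 1]

Assembling the blocks gives a Jordan form
J =
  [3, 1, 0, 0]
  [0, 3, 0, 0]
  [0, 0, 3, 0]
  [0, 0, 0, 3]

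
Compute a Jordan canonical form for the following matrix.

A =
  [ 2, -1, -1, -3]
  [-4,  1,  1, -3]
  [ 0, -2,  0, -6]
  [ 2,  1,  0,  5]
J_3(2) ⊕ J_1(2)

The characteristic polynomial is
  det(x·I − A) = x^4 - 8*x^3 + 24*x^2 - 32*x + 16 = (x - 2)^4

Eigenvalues and multiplicities (the geometric multiplicity of λ is n − rank(A − λI), which equals the number of Jordan blocks for λ):
  λ = 2: algebraic multiplicity = 4, geometric multiplicity = 2

Determining the block sizes for each eigenvalue:
  λ = 2: with am = 4 and gm = 2, the partition is not yet determined (e.g. several partitions of 4 into 2 parts exist). Let N = A − (2)·I. Computing rank(N^1) = 2, rank(N^2) = 1, rank(N^3) = 0; the number of blocks of size ≥ j is rank(N^{j−1}) − rank(N^j), giving [2, 1, 1]. So we have 1 block(s) of size 3, 1 block(s) of size 1 → block sizes [3, 1]

Assembling the blocks gives a Jordan form
J =
  [2, 1, 0, 0]
  [0, 2, 1, 0]
  [0, 0, 2, 0]
  [0, 0, 0, 2]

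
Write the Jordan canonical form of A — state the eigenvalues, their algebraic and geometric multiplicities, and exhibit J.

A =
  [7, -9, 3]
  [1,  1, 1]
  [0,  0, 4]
J_2(4) ⊕ J_1(4)

The characteristic polynomial is
  det(x·I − A) = x^3 - 12*x^2 + 48*x - 64 = (x - 4)^3

Eigenvalues and multiplicities (the geometric multiplicity of λ is n − rank(A − λI), which equals the number of Jordan blocks for λ):
  λ = 4: algebraic multiplicity = 3, geometric multiplicity = 2

Determining the block sizes for each eigenvalue:
  λ = 4: 2 blocks summing to 3 forces exactly one block of size 2 and the rest size 1 → block sizes [2, 1]

Assembling the blocks gives a Jordan form
J =
  [4, 1, 0]
  [0, 4, 0]
  [0, 0, 4]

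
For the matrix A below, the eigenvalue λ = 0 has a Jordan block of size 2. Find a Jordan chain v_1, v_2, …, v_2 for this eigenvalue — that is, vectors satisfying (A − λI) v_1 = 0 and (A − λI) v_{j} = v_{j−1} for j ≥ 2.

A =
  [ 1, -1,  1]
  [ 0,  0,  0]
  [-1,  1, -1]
A Jordan chain for λ = 0 of length 2:
v_1 = (1, 0, -1)ᵀ
v_2 = (1, 0, 0)ᵀ

Let N = A − (0)·I. We want v_2 with N^2 v_2 = 0 but N^1 v_2 ≠ 0; then v_{j-1} := N · v_j for j = 2, …, 2.

Pick v_2 = (1, 0, 0)ᵀ.
Then v_1 = N · v_2 = (1, 0, -1)ᵀ.

Sanity check: (A − (0)·I) v_1 = (0, 0, 0)ᵀ = 0. ✓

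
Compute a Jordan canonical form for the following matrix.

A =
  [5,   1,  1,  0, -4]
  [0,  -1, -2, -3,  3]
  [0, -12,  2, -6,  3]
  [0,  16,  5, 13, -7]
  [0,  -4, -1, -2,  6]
J_3(5) ⊕ J_2(5)

The characteristic polynomial is
  det(x·I − A) = x^5 - 25*x^4 + 250*x^3 - 1250*x^2 + 3125*x - 3125 = (x - 5)^5

Eigenvalues and multiplicities (the geometric multiplicity of λ is n − rank(A − λI), which equals the number of Jordan blocks for λ):
  λ = 5: algebraic multiplicity = 5, geometric multiplicity = 2

Determining the block sizes for each eigenvalue:
  λ = 5: with am = 5 and gm = 2, the partition is not yet determined (e.g. several partitions of 5 into 2 parts exist). Let N = A − (5)·I. Computing rank(N^1) = 3, rank(N^2) = 1, rank(N^3) = 0; the number of blocks of size ≥ j is rank(N^{j−1}) − rank(N^j), giving [2, 2, 1]. So we have 1 block(s) of size 3, 1 block(s) of size 2 → block sizes [3, 2]

Assembling the blocks gives a Jordan form
J =
  [5, 1, 0, 0, 0]
  [0, 5, 1, 0, 0]
  [0, 0, 5, 0, 0]
  [0, 0, 0, 5, 1]
  [0, 0, 0, 0, 5]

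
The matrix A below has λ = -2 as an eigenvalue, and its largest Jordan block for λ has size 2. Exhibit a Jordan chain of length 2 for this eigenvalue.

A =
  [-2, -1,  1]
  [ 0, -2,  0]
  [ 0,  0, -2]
A Jordan chain for λ = -2 of length 2:
v_1 = (-1, 0, 0)ᵀ
v_2 = (0, 1, 0)ᵀ

Let N = A − (-2)·I. We want v_2 with N^2 v_2 = 0 but N^1 v_2 ≠ 0; then v_{j-1} := N · v_j for j = 2, …, 2.

Pick v_2 = (0, 1, 0)ᵀ.
Then v_1 = N · v_2 = (-1, 0, 0)ᵀ.

Sanity check: (A − (-2)·I) v_1 = (0, 0, 0)ᵀ = 0. ✓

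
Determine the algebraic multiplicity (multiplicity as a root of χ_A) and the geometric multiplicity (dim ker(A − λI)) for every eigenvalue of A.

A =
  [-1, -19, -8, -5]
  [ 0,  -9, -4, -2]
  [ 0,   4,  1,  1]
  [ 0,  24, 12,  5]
λ = -1: alg = 4, geom = 2

Step 1 — factor the characteristic polynomial to read off the algebraic multiplicities:
  χ_A(x) = (x + 1)^4

Step 2 — compute geometric multiplicities via the rank-nullity identity g(λ) = n − rank(A − λI):
  rank(A − (-1)·I) = 2, so dim ker(A − (-1)·I) = n − 2 = 2

Summary:
  λ = -1: algebraic multiplicity = 4, geometric multiplicity = 2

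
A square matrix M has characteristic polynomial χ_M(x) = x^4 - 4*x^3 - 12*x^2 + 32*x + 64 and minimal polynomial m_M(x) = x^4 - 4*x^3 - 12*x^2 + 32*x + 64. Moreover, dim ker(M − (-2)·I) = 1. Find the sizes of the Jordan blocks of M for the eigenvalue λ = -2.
Block sizes for λ = -2: [2]

Step 1 — from the characteristic polynomial, algebraic multiplicity of λ = -2 is 2. From dim ker(M − (-2)·I) = 1, there are exactly 1 Jordan blocks for λ = -2.
Step 2 — from the minimal polynomial, the factor (x + 2)^2 tells us the largest block for λ = -2 has size 2.
Step 3 — with total size 2, 1 blocks, and largest block 2, the block sizes (in nonincreasing order) are [2].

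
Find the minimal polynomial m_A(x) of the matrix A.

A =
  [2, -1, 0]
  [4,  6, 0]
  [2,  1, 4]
x^2 - 8*x + 16

The characteristic polynomial is χ_A(x) = (x - 4)^3, so the eigenvalues are known. The minimal polynomial is
  m_A(x) = Π_λ (x − λ)^{k_λ}
where k_λ is the size of the *largest* Jordan block for λ (equivalently, the smallest k with (A − λI)^k v = 0 for every generalised eigenvector v of λ).

  λ = 4: largest Jordan block has size 2, contributing (x − 4)^2

So m_A(x) = (x - 4)^2 = x^2 - 8*x + 16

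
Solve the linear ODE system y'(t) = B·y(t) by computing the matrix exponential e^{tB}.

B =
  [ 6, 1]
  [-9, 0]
e^{tB} =
  [3*t*exp(3*t) + exp(3*t), t*exp(3*t)]
  [-9*t*exp(3*t), -3*t*exp(3*t) + exp(3*t)]

Strategy: write B = P · J · P⁻¹ where J is a Jordan canonical form, so e^{tB} = P · e^{tJ} · P⁻¹, and e^{tJ} can be computed block-by-block.

B has Jordan form
J =
  [3, 1]
  [0, 3]
(up to reordering of blocks).

Per-block formulas:
  For a 2×2 Jordan block J_2(3): exp(t · J_2(3)) = e^(3t)·(I + t·N), where N is the 2×2 nilpotent shift.

After assembling e^{tJ} and conjugating by P, we get:

e^{tB} =
  [3*t*exp(3*t) + exp(3*t), t*exp(3*t)]
  [-9*t*exp(3*t), -3*t*exp(3*t) + exp(3*t)]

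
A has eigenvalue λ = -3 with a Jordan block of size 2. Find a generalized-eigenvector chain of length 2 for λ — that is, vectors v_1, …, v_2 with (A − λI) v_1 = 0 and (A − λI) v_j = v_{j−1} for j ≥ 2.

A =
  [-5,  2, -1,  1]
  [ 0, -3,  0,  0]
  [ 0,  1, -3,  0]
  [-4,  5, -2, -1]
A Jordan chain for λ = -3 of length 2:
v_1 = (-2, 0, 0, -4)ᵀ
v_2 = (1, 0, 0, 0)ᵀ

Let N = A − (-3)·I. We want v_2 with N^2 v_2 = 0 but N^1 v_2 ≠ 0; then v_{j-1} := N · v_j for j = 2, …, 2.

Pick v_2 = (1, 0, 0, 0)ᵀ.
Then v_1 = N · v_2 = (-2, 0, 0, -4)ᵀ.

Sanity check: (A − (-3)·I) v_1 = (0, 0, 0, 0)ᵀ = 0. ✓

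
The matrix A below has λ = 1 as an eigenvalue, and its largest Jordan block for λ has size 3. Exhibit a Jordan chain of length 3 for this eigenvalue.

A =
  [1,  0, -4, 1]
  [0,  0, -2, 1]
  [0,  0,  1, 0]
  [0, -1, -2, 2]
A Jordan chain for λ = 1 of length 3:
v_1 = (-1, 0, 0, 0)ᵀ
v_2 = (0, -1, 0, -1)ᵀ
v_3 = (0, 1, 0, 0)ᵀ

Let N = A − (1)·I. We want v_3 with N^3 v_3 = 0 but N^2 v_3 ≠ 0; then v_{j-1} := N · v_j for j = 3, …, 2.

Pick v_3 = (0, 1, 0, 0)ᵀ.
Then v_2 = N · v_3 = (0, -1, 0, -1)ᵀ.
Then v_1 = N · v_2 = (-1, 0, 0, 0)ᵀ.

Sanity check: (A − (1)·I) v_1 = (0, 0, 0, 0)ᵀ = 0. ✓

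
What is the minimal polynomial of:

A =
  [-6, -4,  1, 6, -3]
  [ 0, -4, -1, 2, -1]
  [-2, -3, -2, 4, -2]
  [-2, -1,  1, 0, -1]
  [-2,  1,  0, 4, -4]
x^4 + 14*x^3 + 72*x^2 + 160*x + 128

The characteristic polynomial is χ_A(x) = (x + 2)^2*(x + 4)^3, so the eigenvalues are known. The minimal polynomial is
  m_A(x) = Π_λ (x − λ)^{k_λ}
where k_λ is the size of the *largest* Jordan block for λ (equivalently, the smallest k with (A − λI)^k v = 0 for every generalised eigenvector v of λ).

  λ = -4: largest Jordan block has size 3, contributing (x + 4)^3
  λ = -2: largest Jordan block has size 1, contributing (x + 2)

So m_A(x) = (x + 2)*(x + 4)^3 = x^4 + 14*x^3 + 72*x^2 + 160*x + 128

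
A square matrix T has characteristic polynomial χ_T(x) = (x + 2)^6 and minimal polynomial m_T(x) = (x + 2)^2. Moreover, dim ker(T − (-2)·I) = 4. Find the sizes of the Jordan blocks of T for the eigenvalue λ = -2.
Block sizes for λ = -2: [2, 2, 1, 1]

Step 1 — from the characteristic polynomial, algebraic multiplicity of λ = -2 is 6. From dim ker(T − (-2)·I) = 4, there are exactly 4 Jordan blocks for λ = -2.
Step 2 — from the minimal polynomial, the factor (x + 2)^2 tells us the largest block for λ = -2 has size 2.
Step 3 — with total size 6, 4 blocks, and largest block 2, the block sizes (in nonincreasing order) are [2, 2, 1, 1].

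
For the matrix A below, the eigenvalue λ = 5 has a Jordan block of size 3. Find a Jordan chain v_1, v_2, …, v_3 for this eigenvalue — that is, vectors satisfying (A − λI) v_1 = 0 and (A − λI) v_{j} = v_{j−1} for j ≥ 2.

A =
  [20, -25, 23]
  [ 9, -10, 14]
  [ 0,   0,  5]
A Jordan chain for λ = 5 of length 3:
v_1 = (-5, -3, 0)ᵀ
v_2 = (23, 14, 0)ᵀ
v_3 = (0, 0, 1)ᵀ

Let N = A − (5)·I. We want v_3 with N^3 v_3 = 0 but N^2 v_3 ≠ 0; then v_{j-1} := N · v_j for j = 3, …, 2.

Pick v_3 = (0, 0, 1)ᵀ.
Then v_2 = N · v_3 = (23, 14, 0)ᵀ.
Then v_1 = N · v_2 = (-5, -3, 0)ᵀ.

Sanity check: (A − (5)·I) v_1 = (0, 0, 0)ᵀ = 0. ✓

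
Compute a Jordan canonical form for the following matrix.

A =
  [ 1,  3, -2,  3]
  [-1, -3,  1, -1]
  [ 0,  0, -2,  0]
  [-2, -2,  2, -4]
J_3(-2) ⊕ J_1(-2)

The characteristic polynomial is
  det(x·I − A) = x^4 + 8*x^3 + 24*x^2 + 32*x + 16 = (x + 2)^4

Eigenvalues and multiplicities (the geometric multiplicity of λ is n − rank(A − λI), which equals the number of Jordan blocks for λ):
  λ = -2: algebraic multiplicity = 4, geometric multiplicity = 2

Determining the block sizes for each eigenvalue:
  λ = -2: with am = 4 and gm = 2, the partition is not yet determined (e.g. several partitions of 4 into 2 parts exist). Let N = A − (-2)·I. Computing rank(N^1) = 2, rank(N^2) = 1, rank(N^3) = 0; the number of blocks of size ≥ j is rank(N^{j−1}) − rank(N^j), giving [2, 1, 1]. So we have 1 block(s) of size 3, 1 block(s) of size 1 → block sizes [3, 1]

Assembling the blocks gives a Jordan form
J =
  [-2,  1,  0,  0]
  [ 0, -2,  1,  0]
  [ 0,  0, -2,  0]
  [ 0,  0,  0, -2]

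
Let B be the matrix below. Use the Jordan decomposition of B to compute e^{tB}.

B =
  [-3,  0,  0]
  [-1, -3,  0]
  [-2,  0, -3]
e^{tB} =
  [exp(-3*t), 0, 0]
  [-t*exp(-3*t), exp(-3*t), 0]
  [-2*t*exp(-3*t), 0, exp(-3*t)]

Strategy: write B = P · J · P⁻¹ where J is a Jordan canonical form, so e^{tB} = P · e^{tJ} · P⁻¹, and e^{tJ} can be computed block-by-block.

B has Jordan form
J =
  [-3,  1,  0]
  [ 0, -3,  0]
  [ 0,  0, -3]
(up to reordering of blocks).

Per-block formulas:
  For a 1×1 block at λ = -3: exp(t · [-3]) = [e^(-3t)].
  For a 2×2 Jordan block J_2(-3): exp(t · J_2(-3)) = e^(-3t)·(I + t·N), where N is the 2×2 nilpotent shift.

After assembling e^{tJ} and conjugating by P, we get:

e^{tB} =
  [exp(-3*t), 0, 0]
  [-t*exp(-3*t), exp(-3*t), 0]
  [-2*t*exp(-3*t), 0, exp(-3*t)]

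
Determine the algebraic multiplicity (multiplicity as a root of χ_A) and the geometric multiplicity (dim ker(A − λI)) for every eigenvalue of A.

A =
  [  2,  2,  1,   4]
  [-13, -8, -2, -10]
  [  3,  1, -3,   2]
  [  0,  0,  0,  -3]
λ = -3: alg = 4, geom = 2

Step 1 — factor the characteristic polynomial to read off the algebraic multiplicities:
  χ_A(x) = (x + 3)^4

Step 2 — compute geometric multiplicities via the rank-nullity identity g(λ) = n − rank(A − λI):
  rank(A − (-3)·I) = 2, so dim ker(A − (-3)·I) = n − 2 = 2

Summary:
  λ = -3: algebraic multiplicity = 4, geometric multiplicity = 2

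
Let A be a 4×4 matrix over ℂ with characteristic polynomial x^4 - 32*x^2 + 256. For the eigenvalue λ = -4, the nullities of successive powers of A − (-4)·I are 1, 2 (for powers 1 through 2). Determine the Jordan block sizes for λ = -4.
Block sizes for λ = -4: [2]

From the dimensions of kernels of powers, the number of Jordan blocks of size at least j is d_j − d_{j−1} where d_j = dim ker(N^j) (with d_0 = 0). Computing the differences gives [1, 1].
The number of blocks of size exactly k is (#blocks of size ≥ k) − (#blocks of size ≥ k + 1), so the partition is: 1 block(s) of size 2.
In nonincreasing order the block sizes are [2].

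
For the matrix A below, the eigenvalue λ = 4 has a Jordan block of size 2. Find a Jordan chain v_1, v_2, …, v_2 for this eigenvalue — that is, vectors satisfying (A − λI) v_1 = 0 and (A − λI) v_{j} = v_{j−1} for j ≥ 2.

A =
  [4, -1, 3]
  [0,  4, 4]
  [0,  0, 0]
A Jordan chain for λ = 4 of length 2:
v_1 = (-1, 0, 0)ᵀ
v_2 = (0, 1, 0)ᵀ

Let N = A − (4)·I. We want v_2 with N^2 v_2 = 0 but N^1 v_2 ≠ 0; then v_{j-1} := N · v_j for j = 2, …, 2.

Pick v_2 = (0, 1, 0)ᵀ.
Then v_1 = N · v_2 = (-1, 0, 0)ᵀ.

Sanity check: (A − (4)·I) v_1 = (0, 0, 0)ᵀ = 0. ✓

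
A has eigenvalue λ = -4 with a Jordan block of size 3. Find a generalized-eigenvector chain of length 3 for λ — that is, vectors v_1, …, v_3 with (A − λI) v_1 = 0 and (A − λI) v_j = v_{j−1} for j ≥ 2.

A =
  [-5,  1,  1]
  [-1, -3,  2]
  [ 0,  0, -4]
A Jordan chain for λ = -4 of length 3:
v_1 = (1, 1, 0)ᵀ
v_2 = (1, 2, 0)ᵀ
v_3 = (0, 0, 1)ᵀ

Let N = A − (-4)·I. We want v_3 with N^3 v_3 = 0 but N^2 v_3 ≠ 0; then v_{j-1} := N · v_j for j = 3, …, 2.

Pick v_3 = (0, 0, 1)ᵀ.
Then v_2 = N · v_3 = (1, 2, 0)ᵀ.
Then v_1 = N · v_2 = (1, 1, 0)ᵀ.

Sanity check: (A − (-4)·I) v_1 = (0, 0, 0)ᵀ = 0. ✓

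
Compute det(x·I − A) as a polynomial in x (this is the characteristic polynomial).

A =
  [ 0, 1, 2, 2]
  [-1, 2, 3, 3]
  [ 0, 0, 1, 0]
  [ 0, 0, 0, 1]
x^4 - 4*x^3 + 6*x^2 - 4*x + 1

Expanding det(x·I − A) (e.g. by cofactor expansion or by noting that A is similar to its Jordan form J, which has the same characteristic polynomial as A) gives
  χ_A(x) = x^4 - 4*x^3 + 6*x^2 - 4*x + 1
which factors as (x - 1)^4. The eigenvalues (with algebraic multiplicities) are λ = 1 with multiplicity 4.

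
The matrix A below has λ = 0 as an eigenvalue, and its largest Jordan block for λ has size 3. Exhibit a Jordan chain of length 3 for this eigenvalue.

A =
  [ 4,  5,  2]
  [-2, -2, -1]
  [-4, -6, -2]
A Jordan chain for λ = 0 of length 3:
v_1 = (-2, 0, 4)ᵀ
v_2 = (4, -2, -4)ᵀ
v_3 = (1, 0, 0)ᵀ

Let N = A − (0)·I. We want v_3 with N^3 v_3 = 0 but N^2 v_3 ≠ 0; then v_{j-1} := N · v_j for j = 3, …, 2.

Pick v_3 = (1, 0, 0)ᵀ.
Then v_2 = N · v_3 = (4, -2, -4)ᵀ.
Then v_1 = N · v_2 = (-2, 0, 4)ᵀ.

Sanity check: (A − (0)·I) v_1 = (0, 0, 0)ᵀ = 0. ✓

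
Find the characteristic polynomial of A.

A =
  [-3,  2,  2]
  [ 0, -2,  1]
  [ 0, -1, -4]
x^3 + 9*x^2 + 27*x + 27

Expanding det(x·I − A) (e.g. by cofactor expansion or by noting that A is similar to its Jordan form J, which has the same characteristic polynomial as A) gives
  χ_A(x) = x^3 + 9*x^2 + 27*x + 27
which factors as (x + 3)^3. The eigenvalues (with algebraic multiplicities) are λ = -3 with multiplicity 3.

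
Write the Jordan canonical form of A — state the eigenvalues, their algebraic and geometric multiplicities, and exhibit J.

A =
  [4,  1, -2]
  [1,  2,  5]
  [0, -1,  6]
J_3(4)

The characteristic polynomial is
  det(x·I − A) = x^3 - 12*x^2 + 48*x - 64 = (x - 4)^3

Eigenvalues and multiplicities (the geometric multiplicity of λ is n − rank(A − λI), which equals the number of Jordan blocks for λ):
  λ = 4: algebraic multiplicity = 3, geometric multiplicity = 1

Determining the block sizes for each eigenvalue:
  λ = 4: one block (gm = 1), so the single block has size am = 3 → block sizes [3]

Assembling the blocks gives a Jordan form
J =
  [4, 1, 0]
  [0, 4, 1]
  [0, 0, 4]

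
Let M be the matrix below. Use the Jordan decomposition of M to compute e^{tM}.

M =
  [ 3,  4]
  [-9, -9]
e^{tM} =
  [6*t*exp(-3*t) + exp(-3*t), 4*t*exp(-3*t)]
  [-9*t*exp(-3*t), -6*t*exp(-3*t) + exp(-3*t)]

Strategy: write M = P · J · P⁻¹ where J is a Jordan canonical form, so e^{tM} = P · e^{tJ} · P⁻¹, and e^{tJ} can be computed block-by-block.

M has Jordan form
J =
  [-3,  1]
  [ 0, -3]
(up to reordering of blocks).

Per-block formulas:
  For a 2×2 Jordan block J_2(-3): exp(t · J_2(-3)) = e^(-3t)·(I + t·N), where N is the 2×2 nilpotent shift.

After assembling e^{tJ} and conjugating by P, we get:

e^{tM} =
  [6*t*exp(-3*t) + exp(-3*t), 4*t*exp(-3*t)]
  [-9*t*exp(-3*t), -6*t*exp(-3*t) + exp(-3*t)]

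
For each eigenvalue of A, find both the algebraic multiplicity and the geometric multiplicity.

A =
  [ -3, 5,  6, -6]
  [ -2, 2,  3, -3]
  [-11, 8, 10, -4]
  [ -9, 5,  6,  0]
λ = 1: alg = 3, geom = 1; λ = 6: alg = 1, geom = 1

Step 1 — factor the characteristic polynomial to read off the algebraic multiplicities:
  χ_A(x) = (x - 6)*(x - 1)^3

Step 2 — compute geometric multiplicities via the rank-nullity identity g(λ) = n − rank(A − λI):
  rank(A − (1)·I) = 3, so dim ker(A − (1)·I) = n − 3 = 1
  rank(A − (6)·I) = 3, so dim ker(A − (6)·I) = n − 3 = 1

Summary:
  λ = 1: algebraic multiplicity = 3, geometric multiplicity = 1
  λ = 6: algebraic multiplicity = 1, geometric multiplicity = 1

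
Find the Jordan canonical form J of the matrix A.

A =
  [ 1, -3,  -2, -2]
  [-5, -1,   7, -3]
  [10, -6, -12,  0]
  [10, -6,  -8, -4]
J_3(-4) ⊕ J_1(-4)

The characteristic polynomial is
  det(x·I − A) = x^4 + 16*x^3 + 96*x^2 + 256*x + 256 = (x + 4)^4

Eigenvalues and multiplicities (the geometric multiplicity of λ is n − rank(A − λI), which equals the number of Jordan blocks for λ):
  λ = -4: algebraic multiplicity = 4, geometric multiplicity = 2

Determining the block sizes for each eigenvalue:
  λ = -4: with am = 4 and gm = 2, the partition is not yet determined (e.g. several partitions of 4 into 2 parts exist). Let N = A − (-4)·I. Computing rank(N^1) = 2, rank(N^2) = 1, rank(N^3) = 0; the number of blocks of size ≥ j is rank(N^{j−1}) − rank(N^j), giving [2, 1, 1]. So we have 1 block(s) of size 3, 1 block(s) of size 1 → block sizes [3, 1]

Assembling the blocks gives a Jordan form
J =
  [-4,  1,  0,  0]
  [ 0, -4,  1,  0]
  [ 0,  0, -4,  0]
  [ 0,  0,  0, -4]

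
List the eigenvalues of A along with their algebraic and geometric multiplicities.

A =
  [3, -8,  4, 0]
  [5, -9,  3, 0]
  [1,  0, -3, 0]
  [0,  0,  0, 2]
λ = -3: alg = 3, geom = 1; λ = 2: alg = 1, geom = 1

Step 1 — factor the characteristic polynomial to read off the algebraic multiplicities:
  χ_A(x) = (x - 2)*(x + 3)^3

Step 2 — compute geometric multiplicities via the rank-nullity identity g(λ) = n − rank(A − λI):
  rank(A − (-3)·I) = 3, so dim ker(A − (-3)·I) = n − 3 = 1
  rank(A − (2)·I) = 3, so dim ker(A − (2)·I) = n − 3 = 1

Summary:
  λ = -3: algebraic multiplicity = 3, geometric multiplicity = 1
  λ = 2: algebraic multiplicity = 1, geometric multiplicity = 1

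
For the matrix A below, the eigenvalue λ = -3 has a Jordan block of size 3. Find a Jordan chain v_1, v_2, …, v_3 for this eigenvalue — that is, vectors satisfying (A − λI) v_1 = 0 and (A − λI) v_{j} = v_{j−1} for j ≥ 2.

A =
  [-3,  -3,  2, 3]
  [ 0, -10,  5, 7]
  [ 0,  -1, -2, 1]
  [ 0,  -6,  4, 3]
A Jordan chain for λ = -3 of length 3:
v_1 = (1, 2, 0, 2)ᵀ
v_2 = (-3, -7, -1, -6)ᵀ
v_3 = (0, 1, 0, 0)ᵀ

Let N = A − (-3)·I. We want v_3 with N^3 v_3 = 0 but N^2 v_3 ≠ 0; then v_{j-1} := N · v_j for j = 3, …, 2.

Pick v_3 = (0, 1, 0, 0)ᵀ.
Then v_2 = N · v_3 = (-3, -7, -1, -6)ᵀ.
Then v_1 = N · v_2 = (1, 2, 0, 2)ᵀ.

Sanity check: (A − (-3)·I) v_1 = (0, 0, 0, 0)ᵀ = 0. ✓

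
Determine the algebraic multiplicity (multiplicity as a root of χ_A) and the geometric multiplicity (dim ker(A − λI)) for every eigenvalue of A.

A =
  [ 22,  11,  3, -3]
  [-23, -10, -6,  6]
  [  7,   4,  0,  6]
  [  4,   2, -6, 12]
λ = 6: alg = 4, geom = 2

Step 1 — factor the characteristic polynomial to read off the algebraic multiplicities:
  χ_A(x) = (x - 6)^4

Step 2 — compute geometric multiplicities via the rank-nullity identity g(λ) = n − rank(A − λI):
  rank(A − (6)·I) = 2, so dim ker(A − (6)·I) = n − 2 = 2

Summary:
  λ = 6: algebraic multiplicity = 4, geometric multiplicity = 2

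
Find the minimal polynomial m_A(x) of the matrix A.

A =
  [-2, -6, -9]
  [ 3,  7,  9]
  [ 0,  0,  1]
x^2 - 5*x + 4

The characteristic polynomial is χ_A(x) = (x - 4)*(x - 1)^2, so the eigenvalues are known. The minimal polynomial is
  m_A(x) = Π_λ (x − λ)^{k_λ}
where k_λ is the size of the *largest* Jordan block for λ (equivalently, the smallest k with (A − λI)^k v = 0 for every generalised eigenvector v of λ).

  λ = 1: largest Jordan block has size 1, contributing (x − 1)
  λ = 4: largest Jordan block has size 1, contributing (x − 4)

So m_A(x) = (x - 4)*(x - 1) = x^2 - 5*x + 4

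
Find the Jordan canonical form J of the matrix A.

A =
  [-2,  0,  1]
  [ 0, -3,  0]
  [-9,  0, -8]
J_2(-5) ⊕ J_1(-3)

The characteristic polynomial is
  det(x·I − A) = x^3 + 13*x^2 + 55*x + 75 = (x + 3)*(x + 5)^2

Eigenvalues and multiplicities (the geometric multiplicity of λ is n − rank(A − λI), which equals the number of Jordan blocks for λ):
  λ = -5: algebraic multiplicity = 2, geometric multiplicity = 1
  λ = -3: algebraic multiplicity = 1, geometric multiplicity = 1

Determining the block sizes for each eigenvalue:
  λ = -5: one block (gm = 1), so the single block has size am = 2 → block sizes [2]
  λ = -3: one block (gm = 1), so the single block has size am = 1 → block sizes [1]

Assembling the blocks gives a Jordan form
J =
  [-5,  1,  0]
  [ 0, -5,  0]
  [ 0,  0, -3]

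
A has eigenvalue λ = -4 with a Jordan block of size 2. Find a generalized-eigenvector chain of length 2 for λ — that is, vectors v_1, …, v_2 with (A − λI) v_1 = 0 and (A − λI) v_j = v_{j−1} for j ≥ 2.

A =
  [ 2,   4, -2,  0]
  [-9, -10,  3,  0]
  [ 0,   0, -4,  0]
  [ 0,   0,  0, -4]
A Jordan chain for λ = -4 of length 2:
v_1 = (6, -9, 0, 0)ᵀ
v_2 = (1, 0, 0, 0)ᵀ

Let N = A − (-4)·I. We want v_2 with N^2 v_2 = 0 but N^1 v_2 ≠ 0; then v_{j-1} := N · v_j for j = 2, …, 2.

Pick v_2 = (1, 0, 0, 0)ᵀ.
Then v_1 = N · v_2 = (6, -9, 0, 0)ᵀ.

Sanity check: (A − (-4)·I) v_1 = (0, 0, 0, 0)ᵀ = 0. ✓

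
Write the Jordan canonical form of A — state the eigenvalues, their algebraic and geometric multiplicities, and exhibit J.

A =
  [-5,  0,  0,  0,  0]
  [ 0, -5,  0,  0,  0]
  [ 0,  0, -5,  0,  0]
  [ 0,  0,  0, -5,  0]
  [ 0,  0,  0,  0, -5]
J_1(-5) ⊕ J_1(-5) ⊕ J_1(-5) ⊕ J_1(-5) ⊕ J_1(-5)

The characteristic polynomial is
  det(x·I − A) = x^5 + 25*x^4 + 250*x^3 + 1250*x^2 + 3125*x + 3125 = (x + 5)^5

Eigenvalues and multiplicities (the geometric multiplicity of λ is n − rank(A − λI), which equals the number of Jordan blocks for λ):
  λ = -5: algebraic multiplicity = 5, geometric multiplicity = 5

Determining the block sizes for each eigenvalue:
  λ = -5: gm = am = 5, so every block has size 1 → block sizes [1, 1, 1, 1, 1]

Assembling the blocks gives a Jordan form
J =
  [-5,  0,  0,  0,  0]
  [ 0, -5,  0,  0,  0]
  [ 0,  0, -5,  0,  0]
  [ 0,  0,  0, -5,  0]
  [ 0,  0,  0,  0, -5]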